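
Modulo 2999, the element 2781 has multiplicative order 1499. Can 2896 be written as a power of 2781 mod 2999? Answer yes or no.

2896 ∈ ⟨2781⟩ iff 2896^1499 ≡ 1 (mod 2999), since |⟨2781⟩| = 1499.
2896^1499 mod 2999 = 2998.
Since 2998 ≠ 1, 2896 does not lie in the subgroup.

no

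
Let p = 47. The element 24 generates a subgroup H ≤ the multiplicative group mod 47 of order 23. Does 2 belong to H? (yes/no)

yes

⟨24⟩ has order 23; its elements mod 47 are {1, 2, 3, 4, 6, 7, 8, 9, 12, 14, 16, 17, 18, 21, 24, 25, 27, 28, 32, 34, 36, 37, 42}.
2 is in this set.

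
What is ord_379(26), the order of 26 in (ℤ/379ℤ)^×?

189

The order of 26 must divide p − 1 = 378 = 2 · 3^3 · 7.
Divisors: 1, 2, 3, 6, 7, 9, 14, 18, 21, 27, 42, 54, 63, 126, 189, 378.
Check each in increasing order: 26^1 ≡ 26;  26^2 ≡ 297;  26^3 ≡ 142;  26^6 ≡ 77;  26^7 ≡ 107;  26^9 ≡ 322;  26^14 ≡ 79;  26^18 ≡ 217;  26^21 ≡ 115;  26^27 ≡ 138;  26^42 ≡ 339;  26^54 ≡ 94;  26^63 ≡ 327;  26^126 ≡ 51;  26^189 ≡ 1.
Smallest exponent giving 1 is 189.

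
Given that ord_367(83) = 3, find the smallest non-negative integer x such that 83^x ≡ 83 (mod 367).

1

Successive powers of 83 modulo 367:
  83^0=1  83^1=83
So 83^1 ≡ 83 (mod 367), giving x = 1.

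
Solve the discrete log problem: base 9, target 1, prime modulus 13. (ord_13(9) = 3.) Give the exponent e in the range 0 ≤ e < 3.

0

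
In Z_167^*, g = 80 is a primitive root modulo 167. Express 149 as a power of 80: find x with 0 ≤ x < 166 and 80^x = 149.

Baby-step giant-step with m = ceil(sqrt(166)) = 13.
Baby table (80^j mod 167 for j=0..12):
  0:1  1:80  2:54  3:145  4:77  5:148  6:150  7:143
  8:84  9:40  10:27  11:156  12:122
Giant step factor: 80^(-13) ≡ 79 (mod 167).
Scan 149·79^i mod 167 for i = 0, 1, …:
  i=0: 149   i=1: 81   i=2: 53   i=3: 12
  i=4: 113   i=5: 76   i=6: 159   i=7: 36
  i=8: 5   i=9: 61   i=10: 143
Match at i=10, j=7: x = 10·13 + 7 = 137.

137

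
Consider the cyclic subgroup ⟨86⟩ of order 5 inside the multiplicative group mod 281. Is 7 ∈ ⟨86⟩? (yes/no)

no

⟨86⟩ has order 5; its elements mod 281 are {1, 86, 90, 153, 232}.
7 is not in this set.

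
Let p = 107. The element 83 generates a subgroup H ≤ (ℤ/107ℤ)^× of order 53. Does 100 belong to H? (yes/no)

yes

100 ∈ ⟨83⟩ iff 100^53 ≡ 1 (mod 107), since |⟨83⟩| = 53.
100^53 mod 107 = 1.
Since 1 = 1, 100 lies in the subgroup.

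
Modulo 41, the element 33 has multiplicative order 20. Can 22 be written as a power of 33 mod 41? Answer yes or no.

no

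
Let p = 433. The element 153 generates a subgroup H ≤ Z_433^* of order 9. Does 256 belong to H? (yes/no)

yes

⟨153⟩ has order 9; its elements mod 433 are {1, 27, 150, 153, 198, 234, 256, 296, 417}.
256 is in this set.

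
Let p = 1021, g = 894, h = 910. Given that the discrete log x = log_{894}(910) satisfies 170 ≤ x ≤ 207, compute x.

Compute 894^170 mod 1021 = 653, then multiply by 894 repeatedly:
  894^170=653  894^171=791  894^172=622  894^173=644  894^174=913
  894^175=443  894^176=915  894^177=189  894^178=501  894^179=696
  894^180=435  894^181=910
Found 910 at exponent 181.

181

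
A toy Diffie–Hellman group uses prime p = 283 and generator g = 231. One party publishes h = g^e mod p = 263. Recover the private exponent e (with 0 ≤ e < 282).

16

Successive powers of 231 modulo 283:
  231^0=1  231^1=231  231^2=157  231^3=43  231^4=28  231^5=242
  231^6=151  231^7=72  231^8=218  231^9=267  231^10=266  231^11=35
  231^12=161  231^13=118  231^14=90  231^15=131  231^16=263
So 231^16 ≡ 263 (mod 283), giving e = 16.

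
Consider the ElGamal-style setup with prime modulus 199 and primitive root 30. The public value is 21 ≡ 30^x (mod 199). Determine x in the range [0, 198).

121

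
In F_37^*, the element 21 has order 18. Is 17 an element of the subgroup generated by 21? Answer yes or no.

no

17 ∈ ⟨21⟩ iff 17^18 ≡ 1 (mod 37), since |⟨21⟩| = 18.
17^18 mod 37 = 36.
Since 36 ≠ 1, 17 does not lie in the subgroup.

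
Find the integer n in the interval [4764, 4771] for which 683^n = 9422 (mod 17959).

4767

Compute 683^4764 mod 17959 = 15104, then multiply by 683 repeatedly:
  683^4764=15104  683^4765=7566  683^4766=13345  683^4767=9422
Found 9422 at exponent 4767.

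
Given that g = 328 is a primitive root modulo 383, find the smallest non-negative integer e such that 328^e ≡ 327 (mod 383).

Baby-step giant-step with m = ceil(sqrt(382)) = 20.
Baby table (328^j mod 383 for j=0..19):
  0:1  1:328  2:344  3:230  4:372  5:222  6:46  7:151
  8:121  9:239  10:260  11:254  12:201  13:52  14:204  15:270
  16:87  17:194  18:54  19:94
Giant step factor: 328^(-20) ≡ 2 (mod 383).
Scan 327·2^i mod 383 for i = 0, 1, …:
  i=0: 327   i=1: 271   i=2: 159   i=3: 318
  i=4: 253   i=5: 123   i=6: 246   i=7: 109
  i=8: 218   i=9: 53     …   i=14: 164
  i=15: 328
Match at i=15, j=1: e = 15·20 + 1 = 301.

301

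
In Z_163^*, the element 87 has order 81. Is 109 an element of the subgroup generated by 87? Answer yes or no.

no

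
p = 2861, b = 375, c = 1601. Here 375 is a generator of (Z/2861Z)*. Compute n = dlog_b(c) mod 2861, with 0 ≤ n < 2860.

949

Baby-step giant-step with m = ceil(sqrt(2860)) = 54.
Baby table (375^j mod 2861 for j=0..53):
  0:1  1:375  2:436  3:423  4:1270  5:1324  6:1547  7:2203
  8:2157  9:2073  10:2044  11:2613  12:1413  13:590  14:953  15:2611
  16:663  17:2579  18:107  19:71  20:876  21:2346  22:1423  23:1479
  24:2452  25:1119  26:1919  27:1514  28:1272  29:2074  30:2419  31:188
  32:1836  33:1860  34:2277  35:1297  36:5  37:1875  38:2180  39:2115
  40:628  41:898  42:2013  43:2432  44:2202  45:1782  46:1637  47:1621
  48:1343  49:89  50:1904  51:1611  52:454  53:1451
Giant step factor: 375^(-54) ≡ 1492 (mod 2861).
Scan 1601·1492^i mod 2861 for i = 0, 1, …:
  i=0: 1601   i=1: 2618   i=2: 791   i=3: 1440
  i=4: 2730   i=5: 1957   i=6: 1624   i=7: 2602
  i=8: 2668   i=9: 1005     …   i=16: 445
  i=17: 188
Match at i=17, j=31: n = 17·54 + 31 = 949.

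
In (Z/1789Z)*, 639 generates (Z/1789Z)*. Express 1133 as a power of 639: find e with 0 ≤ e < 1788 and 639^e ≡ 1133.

609

Baby-step giant-step with m = ceil(sqrt(1788)) = 43.
Baby table (639^j mod 1789 for j=0..42):
  0:1  1:639  2:429  3:414  4:1563  5:495  6:1441  7:1253
  8:984  9:837  10:1721  11:1273  12:1241  13:472  14:1056  15:331
  16:407  17:668  18:1070  19:332  20:1046  21:1097  22:1484  23:106
  24:1541  25:749  26:948  27:1090  28:589  29:681  30:432  31:542
  32:1061  33:1737  34:763  35:949  36:1729  37:1018  38:1095  39:206
  40:1037  41:713  42:1201
Giant step factor: 639^(-43) ≡ 1576 (mod 1789).
Scan 1133·1576^i mod 1789 for i = 0, 1, …:
  i=0: 1133   i=1: 186   i=2: 1529   i=3: 1710
  i=4: 726   i=5: 1005   i=6: 615   i=7: 1391
  i=8: 691   i=9: 1304     …   i=13: 1044
  i=14: 1253
Match at i=14, j=7: e = 14·43 + 7 = 609.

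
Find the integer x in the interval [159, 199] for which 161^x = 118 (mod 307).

Compute 161^159 mod 307 = 211, then multiply by 161 repeatedly:
  161^159=211  161^160=201  161^161=126  161^162=24  161^163=180
  161^164=122  161^165=301  161^166=262  161^167=123  161^168=155
  161^169=88  161^170=46  161^171=38  161^172=285  161^173=142
  161^174=144  161^175=159  161^176=118
Found 118 at exponent 176.

176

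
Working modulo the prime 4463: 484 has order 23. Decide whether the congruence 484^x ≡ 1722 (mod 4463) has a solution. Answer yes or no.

yes

1722 ∈ ⟨484⟩ iff 1722^23 ≡ 1 (mod 4463), since |⟨484⟩| = 23.
1722^23 mod 4463 = 1.
Since 1 = 1, 1722 lies in the subgroup.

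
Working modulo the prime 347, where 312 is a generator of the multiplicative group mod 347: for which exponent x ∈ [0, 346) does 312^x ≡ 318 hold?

Baby-step giant-step with m = ceil(sqrt(346)) = 19.
Baby table (312^j mod 347 for j=0..18):
  0:1  1:312  2:184  3:153  4:197  5:45  6:160  7:299
  8:292  9:190  10:290  11:260  12:269  13:301  14:222  15:211
  16:249  17:307  18:12
Giant step factor: 312^(-19) ≡ 19 (mod 347).
Scan 318·19^i mod 347 for i = 0, 1, …:
  i=0: 318   i=1: 143   i=2: 288   i=3: 267
  i=4: 215   i=5: 268   i=6: 234   i=7: 282
  i=8: 153
Match at i=8, j=3: x = 8·19 + 3 = 155.

155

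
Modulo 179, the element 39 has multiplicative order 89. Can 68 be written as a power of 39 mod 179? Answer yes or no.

yes

68 ∈ ⟨39⟩ iff 68^89 ≡ 1 (mod 179), since |⟨39⟩| = 89.
68^89 mod 179 = 1.
Since 1 = 1, 68 lies in the subgroup.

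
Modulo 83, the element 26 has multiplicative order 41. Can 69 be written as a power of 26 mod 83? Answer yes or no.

yes

69 ∈ ⟨26⟩ iff 69^41 ≡ 1 (mod 83), since |⟨26⟩| = 41.
69^41 mod 83 = 1.
Since 1 = 1, 69 lies in the subgroup.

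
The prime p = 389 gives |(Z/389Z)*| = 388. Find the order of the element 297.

The order of 297 must divide p − 1 = 388 = 2^2 · 97.
Divisors: 1, 2, 4, 97, 194, 388.
Check each in increasing order: 297^1 ≡ 297;  297^2 ≡ 295;  297^4 ≡ 278;  297^97 ≡ 115;  297^194 ≡ 388;  297^388 ≡ 1.
Smallest exponent giving 1 is 388.

388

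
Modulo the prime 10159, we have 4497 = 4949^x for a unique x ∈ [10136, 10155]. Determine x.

Compute 4949^10136 mod 10159 = 1222, then multiply by 4949 repeatedly:
  4949^10136=1222  4949^10137=3073  4949^10138=254  4949^10139=7489  4949^10140=3029
  4949^10141=5996  4949^10142=9924  4949^10143=5270  4949^10144=3077  4949^10145=9891
  4949^10146=4497
Found 4497 at exponent 10146.

10146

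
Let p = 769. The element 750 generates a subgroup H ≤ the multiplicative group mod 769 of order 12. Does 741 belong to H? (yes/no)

no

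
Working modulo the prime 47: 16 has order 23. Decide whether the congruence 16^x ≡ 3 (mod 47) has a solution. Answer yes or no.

yes

⟨16⟩ has order 23; its elements mod 47 are {1, 2, 3, 4, 6, 7, 8, 9, 12, 14, 16, 17, 18, 21, 24, 25, 27, 28, 32, 34, 36, 37, 42}.
3 is in this set.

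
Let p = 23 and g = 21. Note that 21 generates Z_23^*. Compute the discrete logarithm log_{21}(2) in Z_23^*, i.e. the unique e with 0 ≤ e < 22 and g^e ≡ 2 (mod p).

12

Successive powers of 21 modulo 23:
  21^0=1  21^1=21  21^2=4  21^3=15  21^4=16  21^5=14
  21^6=18  21^7=10  21^8=3  21^9=17  21^10=12  21^11=22
  21^12=2
So 21^12 ≡ 2 (mod 23), giving e = 12.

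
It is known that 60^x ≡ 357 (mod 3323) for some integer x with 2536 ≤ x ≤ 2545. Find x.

Compute 60^2536 mod 3323 = 2141, then multiply by 60 repeatedly:
  60^2536=2141  60^2537=2186  60^2538=1563  60^2539=736  60^2540=961
  60^2541=1169  60^2542=357
Found 357 at exponent 2542.

2542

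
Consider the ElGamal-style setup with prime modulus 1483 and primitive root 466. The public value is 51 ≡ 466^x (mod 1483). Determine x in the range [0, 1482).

987

Baby-step giant-step with m = ceil(sqrt(1482)) = 39.
Baby table (466^j mod 1483 for j=0..38):
  0:1  1:466  2:638  3:708  4:702  5:872  6:10  7:211
  8:448  9:1148  10:1088  11:1305  12:100  13:627  14:31  15:1099
  16:499  17:1186  18:1000  19:338  20:310  21:609  22:541  23:1479
  24:1102  25:414  26:134  27:158  28:961  29:1443  30:639  31:1174
  32:1340  33:97  34:712  35:1083  36:458  37:1359  38:53
Giant step factor: 466^(-39) ≡ 662 (mod 1483).
Scan 51·662^i mod 1483 for i = 0, 1, …:
  i=0: 51   i=1: 1136   i=2: 151   i=3: 601
  i=4: 418   i=5: 878   i=6: 1383   i=7: 535
  i=8: 1216   i=9: 1206     …   i=24: 605
  i=25: 100
Match at i=25, j=12: x = 25·39 + 12 = 987.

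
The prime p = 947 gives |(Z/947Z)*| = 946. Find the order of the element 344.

The order of 344 must divide p − 1 = 946 = 2 · 11 · 43.
Divisors: 1, 2, 11, 22, 43, 86, 473, 946.
Check each in increasing order: 344^1 ≡ 344;  344^2 ≡ 908;  344^11 ≡ 329;  344^22 ≡ 283;  344^43 ≡ 643;  344^86 ≡ 557;  344^473 ≡ 1.
Smallest exponent giving 1 is 473.

473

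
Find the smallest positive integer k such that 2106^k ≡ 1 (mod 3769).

314

The order of 2106 must divide p − 1 = 3768 = 2^3 · 3 · 157.
Divisors: 1, 2, 3, 4, 6, 8, 12, 24, 157, 314, 471, 628, 942, 1256, 1884, 3768.
Check each in increasing order: 2106^1 ≡ 2106;  2106^2 ≡ 2892;  2106^3 ≡ 3617;  2106^4 ≡ 253;  2106^6 ≡ 490;  2106^8 ≡ 3705;  2106^12 ≡ 2653;  2106^24 ≡ 1686;  2106^157 ≡ 3768;  2106^314 ≡ 1.
Smallest exponent giving 1 is 314.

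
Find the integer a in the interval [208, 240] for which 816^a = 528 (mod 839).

Compute 816^208 mod 839 = 676, then multiply by 816 repeatedly:
  816^208=676  816^209=393  816^210=190  816^211=664  816^212=669
  816^213=554  816^214=682  816^215=255  816^216=8  816^217=655
  816^218=37  816^219=827  816^220=276  816^221=364  816^222=18
  816^223=425  816^224=293  816^225=812  816^226=621  816^227=819
  816^228=460  816^229=327  816^230=30  816^231=149  816^232=768
  816^233=794  816^234=196  816^235=526  816^236=487  816^237=545
  816^238=50  816^239=528
Found 528 at exponent 239.

239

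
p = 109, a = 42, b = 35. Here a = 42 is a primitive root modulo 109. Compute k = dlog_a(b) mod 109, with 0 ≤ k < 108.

16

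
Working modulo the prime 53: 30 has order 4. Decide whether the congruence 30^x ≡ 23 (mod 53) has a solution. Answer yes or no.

23 ∈ ⟨30⟩ iff 23^4 ≡ 1 (mod 53), since |⟨30⟩| = 4.
23^4 mod 53 = 1.
Since 1 = 1, 23 lies in the subgroup.

yes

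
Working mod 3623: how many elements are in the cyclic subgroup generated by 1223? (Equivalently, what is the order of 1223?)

The order of 1223 must divide p − 1 = 3622 = 2 · 1811.
Divisors: 1, 2, 1811, 3622.
Check each in increasing order: 1223^1 ≡ 1223;  1223^2 ≡ 3053;  1223^1811 ≡ 3622;  1223^3622 ≡ 1.
Smallest exponent giving 1 is 3622.

3622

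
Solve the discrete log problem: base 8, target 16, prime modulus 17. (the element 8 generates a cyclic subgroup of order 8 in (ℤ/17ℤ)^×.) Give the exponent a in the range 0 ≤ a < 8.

Successive powers of 8 modulo 17:
  8^0=1  8^1=8  8^2=13  8^3=2  8^4=16
So 8^4 ≡ 16 (mod 17), giving a = 4.

4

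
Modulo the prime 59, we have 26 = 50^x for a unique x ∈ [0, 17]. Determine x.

Compute 50^0 mod 59 = 1, then multiply by 50 repeatedly:
  50^0=1  50^1=50  50^2=22  50^3=38  50^4=12
  50^5=10  50^6=28  50^7=43  50^8=26
Found 26 at exponent 8.

8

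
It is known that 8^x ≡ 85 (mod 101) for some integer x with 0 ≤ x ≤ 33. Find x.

Compute 8^0 mod 101 = 1, then multiply by 8 repeatedly:
  8^0=1  8^1=8  8^2=64  8^3=7  8^4=56
  8^5=44  8^6=49  8^7=89  8^8=5  8^9=40
  8^10=17  8^11=35  8^12=78  8^13=18  8^14=43
  8^15=41  8^16=25  8^17=99  8^18=85
Found 85 at exponent 18.

18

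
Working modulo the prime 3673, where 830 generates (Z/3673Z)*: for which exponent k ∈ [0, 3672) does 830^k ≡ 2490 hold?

2097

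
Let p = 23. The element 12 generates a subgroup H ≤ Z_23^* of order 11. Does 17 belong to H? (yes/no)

17 ∈ ⟨12⟩ iff 17^11 ≡ 1 (mod 23), since |⟨12⟩| = 11.
17^11 mod 23 = 22.
Since 22 ≠ 1, 17 does not lie in the subgroup.

no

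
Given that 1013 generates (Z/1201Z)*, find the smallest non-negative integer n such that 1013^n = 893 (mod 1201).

15

Baby-step giant-step with m = ceil(sqrt(1200)) = 35.
Baby table (1013^j mod 1201 for j=0..34):
  0:1  1:1013  2:515  3:461  4:1005  5:818  6:1145  7:920
  8:1185  9:606  10:167  11:1031  12:734  13:123  14:896  15:893
  16:256  17:1113  18:931  19:318  20:266  21:434  22:76  23:124
  24:708  25:207  26:717  27:917  28:548  29:262  30:1186  31:418
  32:682  33:291  34:538
Giant step factor: 1013^(-35) ≡ 97 (mod 1201).
Scan 893·97^i mod 1201 for i = 0, 1, …:
  i=0: 893
Match at i=0, j=15: n = 0·35 + 15 = 15.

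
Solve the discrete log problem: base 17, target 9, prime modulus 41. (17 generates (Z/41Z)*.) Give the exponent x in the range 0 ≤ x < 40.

Successive powers of 17 modulo 41:
  17^0=1  17^1=17  17^2=2  17^3=34  17^4=4  17^5=27
  17^6=8  17^7=13  17^8=16  17^9=26  17^10=32  17^11=11
  17^12=23  17^13=22  17^14=5  17^15=3  17^16=10  17^17=6
  17^18=20  17^19=12  17^20=40  17^21=24  17^22=39  17^23=7
  17^24=37  17^25=14  17^26=33  17^27=28  17^28=25  17^29=15
  17^30=9
So 17^30 ≡ 9 (mod 41), giving x = 30.

30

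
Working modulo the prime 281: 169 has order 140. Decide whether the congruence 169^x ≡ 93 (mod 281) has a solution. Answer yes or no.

93 ∈ ⟨169⟩ iff 93^140 ≡ 1 (mod 281), since |⟨169⟩| = 140.
93^140 mod 281 = 280.
Since 280 ≠ 1, 93 does not lie in the subgroup.

no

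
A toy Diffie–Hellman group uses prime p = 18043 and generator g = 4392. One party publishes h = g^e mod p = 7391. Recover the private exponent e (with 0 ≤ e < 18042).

5803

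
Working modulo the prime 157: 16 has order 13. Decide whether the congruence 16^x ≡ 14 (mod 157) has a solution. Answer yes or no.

yes

14 ∈ ⟨16⟩ iff 14^13 ≡ 1 (mod 157), since |⟨16⟩| = 13.
14^13 mod 157 = 1.
Since 1 = 1, 14 lies in the subgroup.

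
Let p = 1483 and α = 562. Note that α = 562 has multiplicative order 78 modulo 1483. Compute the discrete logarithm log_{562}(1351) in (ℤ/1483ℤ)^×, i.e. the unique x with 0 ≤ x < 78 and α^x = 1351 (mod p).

Baby-step giant-step with m = ceil(sqrt(78)) = 9.
Baby table (562^j mod 1483 for j=0..8):
  0:1  1:562  2:1448  3:1092  4:1225  5:338  6:132  7:34
  8:1312
Giant step factor: 562^(-9) ≡ 906 (mod 1483).
Scan 1351·906^i mod 1483 for i = 0, 1, …:
  i=0: 1351   i=1: 531   i=2: 594   i=3: 1318
  i=4: 293   i=5: 1
Match at i=5, j=0: x = 5·9 + 0 = 45.

45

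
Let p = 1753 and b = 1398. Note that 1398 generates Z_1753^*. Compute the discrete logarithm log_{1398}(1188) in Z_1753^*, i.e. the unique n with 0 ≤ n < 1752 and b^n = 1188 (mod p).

280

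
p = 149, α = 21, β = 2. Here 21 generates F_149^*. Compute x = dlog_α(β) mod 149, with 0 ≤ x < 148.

53

Baby-step giant-step with m = ceil(sqrt(148)) = 13.
Baby table (21^j mod 149 for j=0..12):
  0:1  1:21  2:143  3:23  4:36  5:11  6:82  7:83
  8:104  9:98  10:121  11:8  12:19
Giant step factor: 21^(-13) ≡ 90 (mod 149).
Scan 2·90^i mod 149 for i = 0, 1, …:
  i=0: 2   i=1: 31   i=2: 108   i=3: 35
  i=4: 21
Match at i=4, j=1: x = 4·13 + 1 = 53.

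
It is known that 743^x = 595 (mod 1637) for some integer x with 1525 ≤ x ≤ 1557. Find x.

1535

Compute 743^1525 mod 1637 = 956, then multiply by 743 repeatedly:
  743^1525=956  743^1526=1487  743^1527=1503  743^1528=295  743^1529=1464
  743^1530=784  743^1531=1377  743^1532=1623  743^1533=1057  743^1534=1228
  743^1535=595
Found 595 at exponent 1535.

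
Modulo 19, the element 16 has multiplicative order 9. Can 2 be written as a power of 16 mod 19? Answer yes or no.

no

⟨16⟩ has order 9; its elements mod 19 are {1, 4, 5, 6, 7, 9, 11, 16, 17}.
2 is not in this set.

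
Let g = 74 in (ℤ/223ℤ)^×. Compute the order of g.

111

The order of 74 must divide p − 1 = 222 = 2 · 3 · 37.
Divisors: 1, 2, 3, 6, 37, 74, 111, 222.
Check each in increasing order: 74^1 ≡ 74;  74^2 ≡ 124;  74^3 ≡ 33;  74^6 ≡ 197;  74^37 ≡ 183;  74^74 ≡ 39;  74^111 ≡ 1.
Smallest exponent giving 1 is 111.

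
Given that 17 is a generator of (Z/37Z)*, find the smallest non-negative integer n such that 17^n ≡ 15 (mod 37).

7

Successive powers of 17 modulo 37:
  17^0=1  17^1=17  17^2=30  17^3=29  17^4=12  17^5=19
  17^6=27  17^7=15
So 17^7 ≡ 15 (mod 37), giving n = 7.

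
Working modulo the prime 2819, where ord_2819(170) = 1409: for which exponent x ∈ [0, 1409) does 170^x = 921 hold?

Baby-step giant-step with m = ceil(sqrt(1409)) = 38.
Baby table (170^j mod 2819 for j=0..37):
  0:1  1:170  2:710  3:2302  4:2318  5:2219  6:2303  7:2488
  8:110  9:1786  10:1987  11:2329  12:1270  13:1656  14:2439  15:237
  16:824  17:1949  18:1507  19:2480  20:1569  21:1744  22:485  23:699
  24:432  25:146  26:2268  27:2176  28:631  29:148  30:2608  31:777
  32:2416  33:1965  34:1408  35:2564  36:1754  37:2185
Giant step factor: 170^(-38) ≡ 2412 (mod 2819).
Scan 921·2412^i mod 2819 for i = 0, 1, …:
  i=0: 921   i=1: 80   i=2: 1268   i=3: 2620
  i=4: 2061   i=5: 1235   i=6: 1956   i=7: 1685
  i=8: 2041   i=9: 918     …   i=22: 951
  i=23: 1965
Match at i=23, j=33: x = 23·38 + 33 = 907.

907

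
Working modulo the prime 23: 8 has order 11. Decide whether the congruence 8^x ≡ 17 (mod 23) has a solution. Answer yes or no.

no

⟨8⟩ has order 11; its elements mod 23 are {1, 2, 3, 4, 6, 8, 9, 12, 13, 16, 18}.
17 is not in this set.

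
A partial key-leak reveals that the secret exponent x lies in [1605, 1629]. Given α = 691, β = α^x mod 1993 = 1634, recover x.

1622

Compute 691^1605 mod 1993 = 819, then multiply by 691 repeatedly:
  691^1605=819  691^1606=1910  691^1607=444  691^1608=1875  691^1609=175
  691^1610=1345  691^1611=657  691^1612=1576  691^1613=838  691^1614=1088
  691^1615=447  691^1616=1955  691^1617=1644  691^1618=1987  691^1619=1833
  691^1620=1048  691^1621=709  691^1622=1634
Found 1634 at exponent 1622.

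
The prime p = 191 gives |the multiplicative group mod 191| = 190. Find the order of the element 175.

190

The order of 175 must divide p − 1 = 190 = 2 · 5 · 19.
Divisors: 1, 2, 5, 10, 19, 38, 95, 190.
Check each in increasing order: 175^1 ≡ 175;  175^2 ≡ 65;  175^5 ≡ 14;  175^10 ≡ 5;  175^19 ≡ 82;  175^38 ≡ 39;  175^95 ≡ 190;  175^190 ≡ 1.
Smallest exponent giving 1 is 190.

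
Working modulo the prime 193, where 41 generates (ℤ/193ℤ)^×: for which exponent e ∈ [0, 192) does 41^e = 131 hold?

140

Baby-step giant-step with m = ceil(sqrt(192)) = 14.
Baby table (41^j mod 193 for j=0..13):
  0:1  1:41  2:137  3:20  4:48  5:38  6:14  7:188
  8:181  9:87  10:93  11:146  12:3  13:123
Giant step factor: 41^(-14) ≡ 139 (mod 193).
Scan 131·139^i mod 193 for i = 0, 1, …:
  i=0: 131   i=1: 67   i=2: 49   i=3: 56
  i=4: 64   i=5: 18   i=6: 186   i=7: 185
  i=8: 46   i=9: 25   i=10: 1
Match at i=10, j=0: e = 10·14 + 0 = 140.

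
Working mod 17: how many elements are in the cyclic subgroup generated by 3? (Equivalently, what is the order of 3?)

The order of 3 must divide p − 1 = 16 = 2^4.
Divisors: 1, 2, 4, 8, 16.
Check each in increasing order: 3^1 ≡ 3;  3^2 ≡ 9;  3^4 ≡ 13;  3^8 ≡ 16;  3^16 ≡ 1.
Smallest exponent giving 1 is 16.

16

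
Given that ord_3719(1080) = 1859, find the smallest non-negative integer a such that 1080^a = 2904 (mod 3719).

1612

Baby-step giant-step with m = ceil(sqrt(1859)) = 44.
Baby table (1080^j mod 3719 for j=0..43):
  0:1  1:1080  2:2353  3:1163  4:2737  5:3074  6:2572  7:3386
  8:1103  9:1160  10:3216  11:3453  12:2802  13:2613  14:3038  15:882
  16:496  17:144  18:3041  19:403  20:117  21:3633  22:95  23:2187
  24:395  25:2634  26:3404  27:1948  28:2605  29:1836  30:653  31:2349
  32:562  33:763  34:2141  35:2781  36:2247  37:1972  38:2492  39:2523
  40:2532  41:1095  42:3677  43:2987
Giant step factor: 1080^(-44) ≡ 1317 (mod 3719).
Scan 2904·1317^i mod 3719 for i = 0, 1, …:
  i=0: 2904   i=1: 1436   i=2: 1960   i=3: 334
  i=4: 1036   i=5: 3258   i=6: 2779   i=7: 447
  i=8: 1097   i=9: 1777     …   i=35: 2326
  i=36: 2605
Match at i=36, j=28: a = 36·44 + 28 = 1612.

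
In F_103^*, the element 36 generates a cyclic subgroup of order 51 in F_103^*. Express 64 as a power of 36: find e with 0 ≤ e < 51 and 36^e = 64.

36

Baby-step giant-step with m = ceil(sqrt(51)) = 8.
Baby table (36^j mod 103 for j=0..7):
  0:1  1:36  2:60  3:100  4:98  5:26  6:9  7:15
Giant step factor: 36^(-8) ≡ 33 (mod 103).
Scan 64·33^i mod 103 for i = 0, 1, …:
  i=0: 64   i=1: 52   i=2: 68   i=3: 81
  i=4: 98
Match at i=4, j=4: e = 4·8 + 4 = 36.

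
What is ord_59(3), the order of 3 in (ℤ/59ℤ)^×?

The order of 3 must divide p − 1 = 58 = 2 · 29.
Divisors: 1, 2, 29, 58.
Check each in increasing order: 3^1 ≡ 3;  3^2 ≡ 9;  3^29 ≡ 1.
Smallest exponent giving 1 is 29.

29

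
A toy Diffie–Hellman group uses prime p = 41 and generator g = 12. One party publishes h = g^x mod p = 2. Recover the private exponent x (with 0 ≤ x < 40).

38

Successive powers of 12 modulo 41:
  12^0=1  12^1=12  12^2=21  12^3=6  12^4=31  12^5=3
  12^6=36  12^7=22  12^8=18  12^9=11  12^10=9  12^11=26
  12^12=25  12^13=13  12^14=33  12^15=27  12^16=37  12^17=34
  12^18=39  12^19=17  12^20=40  12^21=29  12^22=20  12^23=35
  12^24=10  12^25=38  12^26=5  12^27=19  12^28=23  12^29=30
  12^30=32  12^31=15  12^32=16  12^33=28  12^34=8  12^35=14
  12^36=4  12^37=7  12^38=2
So 12^38 ≡ 2 (mod 41), giving x = 38.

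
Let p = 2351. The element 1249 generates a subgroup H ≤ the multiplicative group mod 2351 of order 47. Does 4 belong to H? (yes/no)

yes

4 ∈ ⟨1249⟩ iff 4^47 ≡ 1 (mod 2351), since |⟨1249⟩| = 47.
4^47 mod 2351 = 1.
Since 1 = 1, 4 lies in the subgroup.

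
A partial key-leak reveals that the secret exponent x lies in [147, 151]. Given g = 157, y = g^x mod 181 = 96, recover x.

149

Compute 157^147 mod 181 = 151, then multiply by 157 repeatedly:
  157^147=151  157^148=177  157^149=96
Found 96 at exponent 149.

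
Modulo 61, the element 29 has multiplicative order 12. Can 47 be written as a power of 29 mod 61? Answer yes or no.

yes

⟨29⟩ has order 12; its elements mod 61 are {1, 11, 13, 14, 21, 29, 32, 40, 47, 48, 50, 60}.
47 is in this set.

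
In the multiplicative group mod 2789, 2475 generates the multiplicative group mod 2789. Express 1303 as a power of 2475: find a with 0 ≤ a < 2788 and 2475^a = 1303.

203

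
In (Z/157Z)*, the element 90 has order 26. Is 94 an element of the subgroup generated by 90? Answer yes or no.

94 ∈ ⟨90⟩ iff 94^26 ≡ 1 (mod 157), since |⟨90⟩| = 26.
94^26 mod 157 = 145.
Since 145 ≠ 1, 94 does not lie in the subgroup.

no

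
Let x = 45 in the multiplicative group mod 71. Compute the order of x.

The order of 45 must divide p − 1 = 70 = 2 · 5 · 7.
Divisors: 1, 2, 5, 7, 10, 14, 35, 70.
Check each in increasing order: 45^1 ≡ 45;  45^2 ≡ 37;  45^5 ≡ 48;  45^7 ≡ 1.
Smallest exponent giving 1 is 7.

7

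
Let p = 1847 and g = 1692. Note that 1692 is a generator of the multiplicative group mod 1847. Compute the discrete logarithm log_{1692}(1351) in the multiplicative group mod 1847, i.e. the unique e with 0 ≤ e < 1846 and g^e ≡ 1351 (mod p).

Baby-step giant-step with m = ceil(sqrt(1846)) = 43.
Baby table (1692^j mod 1847 for j=0..42):
  0:1  1:1692  2:14  3:1524  4:196  5:1019  6:897  7:1337
  8:1476  9:248  10:347  11:1625  12:1164  13:586  14:1520  15:816
  16:963  17:342  18:553  19:1094  20:354  21:540  22:1262  23:172
  24:1045  25:561  26:1701  27:466  28:1650  29:983  30:936  31:833
  32:175  33:580  34:603  35:732  36:1054  37:1013  38:1827  39:1253
  40:1567  41:919  42:1621
Giant step factor: 1692^(-43) ≡ 1202 (mod 1847).
Scan 1351·1202^i mod 1847 for i = 0, 1, …:
  i=0: 1351   i=1: 389   i=2: 287   i=3: 1432
  i=4: 1707   i=5: 1644   i=6: 1645   i=7: 1000
  i=8: 1450   i=9: 1179   i=10: 509   i=11: 461
  i=12: 22   i=13: 586
Match at i=13, j=13: e = 13·43 + 13 = 572.

572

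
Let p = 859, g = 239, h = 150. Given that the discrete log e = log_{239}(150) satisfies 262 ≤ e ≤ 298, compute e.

278

Compute 239^262 mod 859 = 294, then multiply by 239 repeatedly:
  239^262=294  239^263=687  239^264=124  239^265=430  239^266=549
  239^267=643  239^268=775  239^269=540  239^270=210  239^271=368
  239^272=334  239^273=798  239^274=24  239^275=582  239^276=799
  239^277=263  239^278=150
Found 150 at exponent 278.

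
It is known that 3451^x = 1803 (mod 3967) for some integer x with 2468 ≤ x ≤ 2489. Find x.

2473

Compute 3451^2468 mod 3967 = 1313, then multiply by 3451 repeatedly:
  3451^2468=1313  3451^2469=849  3451^2470=2253  3451^2471=3750  3451^2472=896
  3451^2473=1803
Found 1803 at exponent 2473.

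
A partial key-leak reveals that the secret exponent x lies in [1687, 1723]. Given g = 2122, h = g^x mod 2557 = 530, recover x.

1718

Compute 2122^1687 mod 2557 = 2448, then multiply by 2122 repeatedly:
  2122^1687=2448  2122^1688=1389  2122^1689=1794  2122^1690=2052  2122^1691=2330
  2122^1692=1579  2122^1693=968  2122^1694=825  2122^1695=1662  2122^1696=661
  2122^1697=1406  2122^1698=2070  2122^1699=2171  2122^1700=1705  2122^1701=2412
  2122^1702=1707  2122^1703=1542  2122^1704=1721  2122^1705=566  2122^1706=1819
  2122^1707=1405  2122^1708=2505  2122^1709=2164  2122^1710=2193  2122^1711=2363
  2122^1712=9  2122^1713=1199  2122^1714=63  2122^1715=722  2122^1716=441
  2122^1717=2497  2122^1718=530
Found 530 at exponent 1718.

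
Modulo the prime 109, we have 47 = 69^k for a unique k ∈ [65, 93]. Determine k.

65

Compute 69^65 mod 109 = 47, then multiply by 69 repeatedly:
  69^65=47
Found 47 at exponent 65.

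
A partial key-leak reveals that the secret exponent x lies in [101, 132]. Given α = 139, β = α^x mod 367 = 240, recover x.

Compute 139^101 mod 367 = 22, then multiply by 139 repeatedly:
  139^101=22  139^102=122  139^103=76  139^104=288  139^105=29
  139^106=361  139^107=267  139^108=46  139^109=155  139^110=259
  139^111=35  139^112=94  139^113=221  139^114=258  139^115=263
  139^116=224  139^117=308  139^118=240
Found 240 at exponent 118.

118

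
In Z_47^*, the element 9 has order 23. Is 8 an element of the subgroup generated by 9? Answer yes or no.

yes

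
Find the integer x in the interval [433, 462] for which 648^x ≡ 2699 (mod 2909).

458

Compute 648^433 mod 2909 = 1412, then multiply by 648 repeatedly:
  648^433=1412  648^434=1550  648^435=795  648^436=267  648^437=1385
  648^438=1508  648^439=2669  648^440=1566  648^441=2436  648^442=1850
  648^443=292  648^444=131  648^445=527  648^446=1143  648^447=1778
  648^448=180  648^449=280  648^450=1082  648^451=67  648^452=2690
  648^453=629  648^454=332  648^455=2779  648^456=121  648^457=2774
  648^458=2699
Found 2699 at exponent 458.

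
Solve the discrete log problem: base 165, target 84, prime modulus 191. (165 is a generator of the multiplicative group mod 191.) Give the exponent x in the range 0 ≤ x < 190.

165

Baby-step giant-step with m = ceil(sqrt(190)) = 14.
Baby table (165^j mod 191 for j=0..13):
  0:1  1:165  2:103  3:187  4:104  5:161  6:16  7:157
  8:120  9:127  10:136  11:93  12:65  13:29
Giant step factor: 165^(-14) ≡ 172 (mod 191).
Scan 84·172^i mod 191 for i = 0, 1, …:
  i=0: 84   i=1: 123   i=2: 146   i=3: 91
  i=4: 181   i=5: 190   i=6: 19   i=7: 21
  i=8: 174   i=9: 132   i=10: 166   i=11: 93
Match at i=11, j=11: x = 11·14 + 11 = 165.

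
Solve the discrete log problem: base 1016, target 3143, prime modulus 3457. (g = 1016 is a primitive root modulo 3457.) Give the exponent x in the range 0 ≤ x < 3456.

2842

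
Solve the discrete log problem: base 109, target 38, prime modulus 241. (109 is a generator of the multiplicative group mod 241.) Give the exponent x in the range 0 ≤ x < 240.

Baby-step giant-step with m = ceil(sqrt(240)) = 16.
Baby table (109^j mod 241 for j=0..15):
  0:1  1:109  2:72  3:136  4:123  5:152  6:180  7:99
  8:187  9:139  10:209  11:127  12:106  13:227  14:161  15:197
Giant step factor: 109^(-16) ≡ 231 (mod 241).
Scan 38·231^i mod 241 for i = 0, 1, …:
  i=0: 38   i=1: 102   i=2: 185   i=3: 78
  i=4: 184   i=5: 88   i=6: 84   i=7: 124
  i=8: 206   i=9: 109
Match at i=9, j=1: x = 9·16 + 1 = 145.

145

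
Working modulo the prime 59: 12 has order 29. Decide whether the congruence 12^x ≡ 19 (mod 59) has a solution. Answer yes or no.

19 ∈ ⟨12⟩ iff 19^29 ≡ 1 (mod 59), since |⟨12⟩| = 29.
19^29 mod 59 = 1.
Since 1 = 1, 19 lies in the subgroup.

yes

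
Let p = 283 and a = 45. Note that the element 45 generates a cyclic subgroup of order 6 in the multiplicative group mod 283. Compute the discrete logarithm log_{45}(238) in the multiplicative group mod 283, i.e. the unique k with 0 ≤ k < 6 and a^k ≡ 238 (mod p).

4

Successive powers of 45 modulo 283:
  45^0=1  45^1=45  45^2=44  45^3=282  45^4=238
So 45^4 ≡ 238 (mod 283), giving k = 4.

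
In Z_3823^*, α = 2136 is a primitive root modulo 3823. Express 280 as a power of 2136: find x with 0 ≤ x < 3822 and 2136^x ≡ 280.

1062

Baby-step giant-step with m = ceil(sqrt(3822)) = 62.
Baby table (2136^j mod 3823 for j=0..61):
  0:1  1:2136  2:1657  3:3077  4:735  5:2530  6:2181  7:2202
  8:1182  9:1572  10:1198  11:1341  12:949  13:874  14:1240  15:3124
  16:1729  17:126  18:1526  19:2340  20:1579  21:858  22:1471  23:3373
  24:2196  25:3658  26:3099  27:1851  28:754  29:1061  30:3080  31:3320
  32:3678  33:3766  34:584  35:1126  36:469  37:158  38:1064  39:1842
  40:645  41:1440  42:2148  43:528  44:23  45:3252  46:3704  47:1957
  48:1613  49:845  50:464  51:947  52:425  53:1749  54:793  55:259
  56:2712  57:987  58:1759  59:3038  60:1537  61:2898
Giant step factor: 2136^(-62) ≡ 1444 (mod 3823).
Scan 280·1444^i mod 3823 for i = 0, 1, …:
  i=0: 280   i=1: 2905   i=2: 989   i=3: 2137
  i=4: 667   i=5: 3575   i=6: 1250   i=7: 544
  i=8: 1821   i=9: 3123     …   i=16: 2463
  i=17: 1182
Match at i=17, j=8: x = 17·62 + 8 = 1062.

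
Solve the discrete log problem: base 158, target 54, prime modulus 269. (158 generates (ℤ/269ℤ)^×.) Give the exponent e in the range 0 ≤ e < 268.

244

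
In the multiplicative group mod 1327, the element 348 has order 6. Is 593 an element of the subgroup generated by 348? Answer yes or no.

no

⟨348⟩ has order 6; its elements mod 1327 are {1, 347, 348, 979, 980, 1326}.
593 is not in this set.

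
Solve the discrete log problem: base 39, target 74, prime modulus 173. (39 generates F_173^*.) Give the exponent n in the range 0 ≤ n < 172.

35

Baby-step giant-step with m = ceil(sqrt(172)) = 14.
Baby table (39^j mod 173 for j=0..13):
  0:1  1:39  2:137  3:153  4:85  5:28  6:54  7:30
  8:132  9:131  10:92  11:128  12:148  13:63
Giant step factor: 39^(-14) ≡ 89 (mod 173).
Scan 74·89^i mod 173 for i = 0, 1, …:
  i=0: 74   i=1: 12   i=2: 30
Match at i=2, j=7: n = 2·14 + 7 = 35.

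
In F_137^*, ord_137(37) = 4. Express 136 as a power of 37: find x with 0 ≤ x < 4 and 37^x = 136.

Successive powers of 37 modulo 137:
  37^0=1  37^1=37  37^2=136
So 37^2 ≡ 136 (mod 137), giving x = 2.

2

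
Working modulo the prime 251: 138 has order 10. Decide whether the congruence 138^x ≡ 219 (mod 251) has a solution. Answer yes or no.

yes

⟨138⟩ has order 10; its elements mod 251 are {1, 20, 32, 102, 113, 138, 149, 219, 231, 250}.
219 is in this set.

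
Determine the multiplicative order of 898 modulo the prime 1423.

The order of 898 must divide p − 1 = 1422 = 2 · 3^2 · 79.
Divisors: 1, 2, 3, 6, 9, 18, 79, 158, 237, 474, 711, 1422.
Check each in increasing order: 898^1 ≡ 898;  898^2 ≡ 986;  898^3 ≡ 322;  898^6 ≡ 1228;  898^9 ≡ 1245;  898^18 ≡ 378;  898^79 ≡ 586;  898^158 ≡ 453;  898^237 ≡ 780;  898^474 ≡ 779;  898^711 ≡ 1422;  898^1422 ≡ 1.
Smallest exponent giving 1 is 1422.

1422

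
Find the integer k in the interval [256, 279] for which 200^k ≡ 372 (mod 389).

262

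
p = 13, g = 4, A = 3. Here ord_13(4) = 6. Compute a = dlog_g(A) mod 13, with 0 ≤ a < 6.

Successive powers of 4 modulo 13:
  4^0=1  4^1=4  4^2=3
So 4^2 ≡ 3 (mod 13), giving a = 2.

2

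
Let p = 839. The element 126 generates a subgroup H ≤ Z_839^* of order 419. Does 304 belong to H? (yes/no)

304 ∈ ⟨126⟩ iff 304^419 ≡ 1 (mod 839), since |⟨126⟩| = 419.
304^419 mod 839 = 1.
Since 1 = 1, 304 lies in the subgroup.

yes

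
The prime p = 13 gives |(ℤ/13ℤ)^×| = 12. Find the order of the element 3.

3

The order of 3 must divide p − 1 = 12 = 2^2 · 3.
Divisors: 1, 2, 3, 4, 6, 12.
Check each in increasing order: 3^1 ≡ 3;  3^2 ≡ 9;  3^3 ≡ 1.
Smallest exponent giving 1 is 3.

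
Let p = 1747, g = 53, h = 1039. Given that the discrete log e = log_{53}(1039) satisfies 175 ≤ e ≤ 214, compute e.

195

Compute 53^175 mod 1747 = 1716, then multiply by 53 repeatedly:
  53^175=1716  53^176=104  53^177=271  53^178=387  53^179=1294
  53^180=449  53^181=1086  53^182=1654  53^183=312  53^184=813
  53^185=1161  53^186=388  53^187=1347  53^188=1511  53^189=1468
  53^190=936  53^191=692  53^192=1736  53^193=1164  53^194=547
  53^195=1039
Found 1039 at exponent 195.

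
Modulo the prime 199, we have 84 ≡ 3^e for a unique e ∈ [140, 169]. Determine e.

157

Compute 3^140 mod 199 = 45, then multiply by 3 repeatedly:
  3^140=45  3^141=135  3^142=7  3^143=21  3^144=63
  3^145=189  3^146=169  3^147=109  3^148=128  3^149=185
  3^150=157  3^151=73  3^152=20  3^153=60  3^154=180
  3^155=142  3^156=28  3^157=84
Found 84 at exponent 157.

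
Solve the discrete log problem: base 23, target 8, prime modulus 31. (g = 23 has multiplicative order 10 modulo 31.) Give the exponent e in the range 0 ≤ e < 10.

6

Successive powers of 23 modulo 31:
  23^0=1  23^1=23  23^2=2  23^3=15  23^4=4  23^5=30
  23^6=8
So 23^6 ≡ 8 (mod 31), giving e = 6.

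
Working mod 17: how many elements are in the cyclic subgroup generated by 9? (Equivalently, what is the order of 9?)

8

The order of 9 must divide p − 1 = 16 = 2^4.
Divisors: 1, 2, 4, 8, 16.
Check each in increasing order: 9^1 ≡ 9;  9^2 ≡ 13;  9^4 ≡ 16;  9^8 ≡ 1.
Smallest exponent giving 1 is 8.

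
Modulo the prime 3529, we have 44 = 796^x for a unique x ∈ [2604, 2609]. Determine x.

2606

Compute 796^2604 mod 3529 = 484, then multiply by 796 repeatedly:
  796^2604=484  796^2605=603  796^2606=44
Found 44 at exponent 2606.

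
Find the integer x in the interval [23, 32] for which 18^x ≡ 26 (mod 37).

Compute 18^23 mod 37 = 22, then multiply by 18 repeatedly:
  18^23=22  18^24=26
Found 26 at exponent 24.

24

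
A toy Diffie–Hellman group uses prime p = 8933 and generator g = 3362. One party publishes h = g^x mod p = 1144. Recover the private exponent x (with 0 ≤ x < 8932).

Baby-step giant-step with m = ceil(sqrt(8932)) = 95.
Baby table (3362^j mod 8933 for j=0..94):
  0:1  1:3362  2:2799  3:3789  4:160  5:1940  6:1190  7:7729
  8:7734  9:6678  10:2807  11:3886  12:4686  13:5453  14:2470  15:5383
  16:8321  17:5979  18:2148  19:3712  20:343  21:809  22:4226  23:4342
  24:1282  25:4378  26:6185  27:6879  28:8594  29:3706  30:6970  31:1881
  32:8291  33:3382  34:7508  35:6171  36:4476  37:5140  38:4258  39:4730
  40:1520  41:564  42:2372  43:6428  44:2009  45:910  46:4334  47:1185
  48:8785  49:2672  50:5599  51:2007  52:3119  53:7669  54:2540  55:8465
  56:7725  57:3219  58:4415  59:5517  60:3246  61:5859  62:693  63:7286
  64:1246  65:8408  66:3684  67:4470  68:2834  69:5330  70:8795  71:560
  72:6790  73:4165  74:4719  75:270  76:5507  77:5358  78:4668  79:7468
  80:5686  81:8645  82:5441  83:6791  84:7527  85:7518  86:4059  87:5667
  88:7298  89:5858  90:6264  91:4487  92:6390  93:8248  94:1744
Giant step factor: 3362^(-95) ≡ 5673 (mod 8933).
Scan 1144·5673^i mod 8933 for i = 0, 1, …:
  i=0: 1144   i=1: 4554   i=2: 606   i=3: 7566
  i=4: 7786   i=5: 5226   i=6: 7404   i=7: 8859
  i=8: 49   i=9: 1054     …   i=69: 8811
  i=70: 4668
Match at i=70, j=78: x = 70·95 + 78 = 6728.

6728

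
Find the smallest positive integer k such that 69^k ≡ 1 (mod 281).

140

The order of 69 must divide p − 1 = 280 = 2^3 · 5 · 7.
Divisors: 1, 2, 4, 5, 7, 8, 10, 14, 20, 28, 35, 40, 56, 70, 140, 280.
Check each in increasing order: 69^1 ≡ 69;  69^2 ≡ 265;  69^4 ≡ 256;  69^5 ≡ 242;  69^7 ≡ 62;  69^8 ≡ 63;  69^10 ≡ 116;  69^14 ≡ 191;  69^20 ≡ 249;  69^28 ≡ 232;  69^35 ≡ 53;  69^40 ≡ 181;  69^56 ≡ 153;  69^70 ≡ 280;  69^140 ≡ 1.
Smallest exponent giving 1 is 140.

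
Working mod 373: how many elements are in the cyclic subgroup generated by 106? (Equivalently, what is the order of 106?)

186

The order of 106 must divide p − 1 = 372 = 2^2 · 3 · 31.
Divisors: 1, 2, 3, 4, 6, 12, 31, 62, 93, 124, 186, 372.
Check each in increasing order: 106^1 ≡ 106;  106^2 ≡ 46;  106^3 ≡ 27;  106^4 ≡ 251;  106^6 ≡ 356;  106^12 ≡ 289;  106^31 ≡ 285;  106^62 ≡ 284;  106^93 ≡ 372;  106^124 ≡ 88;  106^186 ≡ 1.
Smallest exponent giving 1 is 186.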